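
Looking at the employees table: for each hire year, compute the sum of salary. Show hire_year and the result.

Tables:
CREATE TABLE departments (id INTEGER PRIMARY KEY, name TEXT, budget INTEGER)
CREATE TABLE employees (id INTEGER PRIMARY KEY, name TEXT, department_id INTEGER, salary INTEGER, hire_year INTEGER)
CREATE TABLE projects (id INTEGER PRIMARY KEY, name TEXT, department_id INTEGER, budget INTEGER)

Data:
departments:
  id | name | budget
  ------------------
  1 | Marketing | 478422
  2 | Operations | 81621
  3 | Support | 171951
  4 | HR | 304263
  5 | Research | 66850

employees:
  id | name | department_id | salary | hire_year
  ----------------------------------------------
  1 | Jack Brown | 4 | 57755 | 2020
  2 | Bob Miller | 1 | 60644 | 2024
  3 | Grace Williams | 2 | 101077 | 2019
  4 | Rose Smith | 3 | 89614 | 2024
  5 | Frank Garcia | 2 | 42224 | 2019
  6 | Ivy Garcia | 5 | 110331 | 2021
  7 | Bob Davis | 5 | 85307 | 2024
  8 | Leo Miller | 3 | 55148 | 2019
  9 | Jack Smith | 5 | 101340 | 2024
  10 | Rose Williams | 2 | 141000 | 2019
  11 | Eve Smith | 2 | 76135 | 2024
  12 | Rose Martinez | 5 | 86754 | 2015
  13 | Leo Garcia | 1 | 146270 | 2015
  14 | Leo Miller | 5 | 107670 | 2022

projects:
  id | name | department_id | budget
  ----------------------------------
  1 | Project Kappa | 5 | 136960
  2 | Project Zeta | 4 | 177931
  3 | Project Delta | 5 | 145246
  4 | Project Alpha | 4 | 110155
SELECT hire_year, SUM(salary) AS sum_salary FROM employees GROUP BY hire_year

Execution result:
hire_year | sum_salary
2015 | 233024
2019 | 339449
2020 | 57755
2021 | 110331
2022 | 107670
2024 | 413040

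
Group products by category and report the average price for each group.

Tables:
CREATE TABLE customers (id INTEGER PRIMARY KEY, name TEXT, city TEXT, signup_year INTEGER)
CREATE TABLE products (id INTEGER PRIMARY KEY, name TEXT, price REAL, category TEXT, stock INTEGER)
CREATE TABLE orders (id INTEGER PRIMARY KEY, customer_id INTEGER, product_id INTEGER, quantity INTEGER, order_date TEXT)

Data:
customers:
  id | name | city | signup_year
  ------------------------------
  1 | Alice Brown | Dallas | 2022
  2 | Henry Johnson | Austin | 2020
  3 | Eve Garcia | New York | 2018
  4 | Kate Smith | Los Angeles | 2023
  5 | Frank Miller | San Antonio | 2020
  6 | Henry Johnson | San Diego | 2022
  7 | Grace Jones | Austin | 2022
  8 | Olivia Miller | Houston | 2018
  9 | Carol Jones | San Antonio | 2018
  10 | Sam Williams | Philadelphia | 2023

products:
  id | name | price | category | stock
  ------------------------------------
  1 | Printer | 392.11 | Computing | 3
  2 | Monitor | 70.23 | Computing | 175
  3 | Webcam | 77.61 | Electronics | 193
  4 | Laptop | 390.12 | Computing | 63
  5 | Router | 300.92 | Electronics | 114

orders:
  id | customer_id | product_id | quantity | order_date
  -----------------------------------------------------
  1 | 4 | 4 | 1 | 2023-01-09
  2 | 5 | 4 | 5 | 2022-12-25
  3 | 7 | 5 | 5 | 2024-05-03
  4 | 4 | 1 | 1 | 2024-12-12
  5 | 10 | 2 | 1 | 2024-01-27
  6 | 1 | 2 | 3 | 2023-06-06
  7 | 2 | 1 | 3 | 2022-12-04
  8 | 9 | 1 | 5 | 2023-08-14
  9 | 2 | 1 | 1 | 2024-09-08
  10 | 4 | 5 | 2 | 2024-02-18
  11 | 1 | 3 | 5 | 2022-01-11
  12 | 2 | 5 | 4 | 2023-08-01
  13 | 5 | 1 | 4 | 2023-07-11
SELECT category, AVG(price) AS avg_price FROM products GROUP BY category

Execution result:
category | avg_price
Computing | 284.15
Electronics | 189.27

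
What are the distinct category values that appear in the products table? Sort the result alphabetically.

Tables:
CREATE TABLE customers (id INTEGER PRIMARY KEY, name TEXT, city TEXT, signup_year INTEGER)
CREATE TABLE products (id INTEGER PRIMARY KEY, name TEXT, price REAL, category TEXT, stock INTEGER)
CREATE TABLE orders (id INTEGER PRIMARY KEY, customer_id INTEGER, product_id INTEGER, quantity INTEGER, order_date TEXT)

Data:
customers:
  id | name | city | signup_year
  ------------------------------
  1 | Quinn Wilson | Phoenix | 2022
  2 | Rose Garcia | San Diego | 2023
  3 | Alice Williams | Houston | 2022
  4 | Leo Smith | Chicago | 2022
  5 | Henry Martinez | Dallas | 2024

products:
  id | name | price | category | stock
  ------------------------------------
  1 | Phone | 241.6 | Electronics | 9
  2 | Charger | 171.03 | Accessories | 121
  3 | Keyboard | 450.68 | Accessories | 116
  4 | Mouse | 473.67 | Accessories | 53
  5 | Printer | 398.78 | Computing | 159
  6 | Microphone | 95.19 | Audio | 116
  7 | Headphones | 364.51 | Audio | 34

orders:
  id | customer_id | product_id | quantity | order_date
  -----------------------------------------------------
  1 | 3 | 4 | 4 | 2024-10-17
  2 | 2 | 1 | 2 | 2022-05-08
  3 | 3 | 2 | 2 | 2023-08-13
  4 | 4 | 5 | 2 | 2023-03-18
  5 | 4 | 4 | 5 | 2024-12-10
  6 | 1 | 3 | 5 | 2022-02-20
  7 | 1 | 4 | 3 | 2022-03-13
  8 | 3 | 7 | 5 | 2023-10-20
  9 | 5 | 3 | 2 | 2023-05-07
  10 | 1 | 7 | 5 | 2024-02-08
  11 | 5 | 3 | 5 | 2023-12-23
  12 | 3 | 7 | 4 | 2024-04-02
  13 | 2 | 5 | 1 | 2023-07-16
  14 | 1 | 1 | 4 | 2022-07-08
SELECT DISTINCT category FROM products ORDER BY category

Execution result:
category
Accessories
Audio
Computing
Electronics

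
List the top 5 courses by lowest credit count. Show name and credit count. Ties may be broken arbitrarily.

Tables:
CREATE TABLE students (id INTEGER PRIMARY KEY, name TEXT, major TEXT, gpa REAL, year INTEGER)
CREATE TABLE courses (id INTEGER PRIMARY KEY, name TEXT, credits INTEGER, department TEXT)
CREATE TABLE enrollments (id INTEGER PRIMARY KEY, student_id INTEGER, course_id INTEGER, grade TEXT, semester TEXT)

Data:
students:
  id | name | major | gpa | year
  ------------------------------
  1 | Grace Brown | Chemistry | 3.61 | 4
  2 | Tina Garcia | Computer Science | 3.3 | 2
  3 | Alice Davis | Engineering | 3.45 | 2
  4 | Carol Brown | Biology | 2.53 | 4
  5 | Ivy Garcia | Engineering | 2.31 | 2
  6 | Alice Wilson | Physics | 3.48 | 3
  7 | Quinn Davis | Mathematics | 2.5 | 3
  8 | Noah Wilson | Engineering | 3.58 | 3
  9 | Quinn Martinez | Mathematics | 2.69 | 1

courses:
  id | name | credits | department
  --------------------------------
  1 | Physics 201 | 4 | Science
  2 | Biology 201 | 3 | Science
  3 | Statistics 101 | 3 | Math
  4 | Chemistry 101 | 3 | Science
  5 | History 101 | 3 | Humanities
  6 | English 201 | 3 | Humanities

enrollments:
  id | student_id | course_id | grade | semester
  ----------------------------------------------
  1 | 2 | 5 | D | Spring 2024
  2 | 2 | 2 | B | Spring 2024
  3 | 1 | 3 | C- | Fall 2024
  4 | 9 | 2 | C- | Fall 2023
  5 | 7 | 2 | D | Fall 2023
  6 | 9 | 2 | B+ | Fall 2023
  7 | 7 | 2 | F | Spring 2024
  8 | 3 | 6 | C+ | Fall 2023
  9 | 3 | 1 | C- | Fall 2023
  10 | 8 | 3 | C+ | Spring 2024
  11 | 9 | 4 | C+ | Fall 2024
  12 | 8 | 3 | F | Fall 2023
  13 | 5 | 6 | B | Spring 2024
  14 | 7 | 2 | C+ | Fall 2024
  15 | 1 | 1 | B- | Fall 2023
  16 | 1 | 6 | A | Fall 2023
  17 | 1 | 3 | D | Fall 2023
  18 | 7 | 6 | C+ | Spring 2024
SELECT name, credits FROM courses ORDER BY credits ASC LIMIT 5

Execution result:
name | credits
Biology 201 | 3
Statistics 101 | 3
Chemistry 101 | 3
History 101 | 3
English 201 | 3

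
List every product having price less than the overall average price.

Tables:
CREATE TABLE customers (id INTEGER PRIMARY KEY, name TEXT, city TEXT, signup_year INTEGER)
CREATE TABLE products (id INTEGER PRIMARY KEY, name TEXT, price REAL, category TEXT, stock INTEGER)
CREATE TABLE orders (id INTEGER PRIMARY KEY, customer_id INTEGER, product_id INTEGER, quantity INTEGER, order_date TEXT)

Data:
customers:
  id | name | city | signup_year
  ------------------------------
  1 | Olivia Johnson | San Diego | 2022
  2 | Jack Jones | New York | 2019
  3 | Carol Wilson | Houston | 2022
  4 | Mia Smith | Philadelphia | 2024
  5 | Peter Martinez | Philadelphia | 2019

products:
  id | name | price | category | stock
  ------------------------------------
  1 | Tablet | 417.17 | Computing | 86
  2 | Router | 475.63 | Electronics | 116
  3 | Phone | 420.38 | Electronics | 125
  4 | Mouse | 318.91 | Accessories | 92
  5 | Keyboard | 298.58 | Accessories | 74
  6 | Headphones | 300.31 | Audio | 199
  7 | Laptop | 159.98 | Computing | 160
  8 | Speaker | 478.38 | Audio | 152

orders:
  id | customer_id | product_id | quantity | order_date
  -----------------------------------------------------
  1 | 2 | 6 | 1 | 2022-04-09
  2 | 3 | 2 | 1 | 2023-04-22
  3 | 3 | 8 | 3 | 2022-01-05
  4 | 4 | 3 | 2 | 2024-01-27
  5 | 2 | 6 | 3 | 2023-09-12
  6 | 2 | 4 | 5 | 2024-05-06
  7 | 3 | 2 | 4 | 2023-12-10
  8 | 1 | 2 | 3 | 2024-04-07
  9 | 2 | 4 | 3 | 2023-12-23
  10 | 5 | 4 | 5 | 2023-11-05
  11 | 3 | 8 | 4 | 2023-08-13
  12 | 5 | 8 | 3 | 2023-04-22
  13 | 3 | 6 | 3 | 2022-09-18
SELECT name, price FROM products WHERE price < (SELECT AVG(price) FROM products)

Execution result:
name | price
Mouse | 318.91
Keyboard | 298.58
Headphones | 300.31
Laptop | 159.98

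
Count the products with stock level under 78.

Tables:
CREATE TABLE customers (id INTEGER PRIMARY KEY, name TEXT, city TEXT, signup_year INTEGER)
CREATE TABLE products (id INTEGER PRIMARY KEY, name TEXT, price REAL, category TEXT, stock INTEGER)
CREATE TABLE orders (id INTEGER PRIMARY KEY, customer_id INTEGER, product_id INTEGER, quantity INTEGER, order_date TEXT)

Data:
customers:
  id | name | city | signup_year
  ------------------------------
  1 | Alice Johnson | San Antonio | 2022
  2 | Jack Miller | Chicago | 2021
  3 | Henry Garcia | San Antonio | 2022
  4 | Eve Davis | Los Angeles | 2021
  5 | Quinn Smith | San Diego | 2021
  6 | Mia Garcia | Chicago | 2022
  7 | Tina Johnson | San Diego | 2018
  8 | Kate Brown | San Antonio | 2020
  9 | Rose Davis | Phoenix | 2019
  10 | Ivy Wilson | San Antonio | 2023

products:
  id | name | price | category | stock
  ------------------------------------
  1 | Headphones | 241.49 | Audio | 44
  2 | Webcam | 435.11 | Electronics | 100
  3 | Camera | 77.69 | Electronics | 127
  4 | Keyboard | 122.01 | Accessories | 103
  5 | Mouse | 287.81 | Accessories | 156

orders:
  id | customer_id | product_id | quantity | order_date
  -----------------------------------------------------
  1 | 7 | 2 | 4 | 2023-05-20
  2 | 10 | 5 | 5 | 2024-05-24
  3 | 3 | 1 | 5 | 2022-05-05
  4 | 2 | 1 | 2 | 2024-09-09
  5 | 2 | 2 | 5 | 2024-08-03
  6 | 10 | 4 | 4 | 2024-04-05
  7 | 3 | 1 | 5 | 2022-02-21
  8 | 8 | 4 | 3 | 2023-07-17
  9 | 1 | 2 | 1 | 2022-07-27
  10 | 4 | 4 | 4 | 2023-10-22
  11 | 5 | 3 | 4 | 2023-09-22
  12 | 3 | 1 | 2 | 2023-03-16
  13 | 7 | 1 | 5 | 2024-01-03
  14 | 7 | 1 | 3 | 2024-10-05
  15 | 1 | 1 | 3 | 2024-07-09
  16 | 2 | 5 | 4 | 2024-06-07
SELECT COUNT(*) FROM products WHERE stock < 78

Execution result:
1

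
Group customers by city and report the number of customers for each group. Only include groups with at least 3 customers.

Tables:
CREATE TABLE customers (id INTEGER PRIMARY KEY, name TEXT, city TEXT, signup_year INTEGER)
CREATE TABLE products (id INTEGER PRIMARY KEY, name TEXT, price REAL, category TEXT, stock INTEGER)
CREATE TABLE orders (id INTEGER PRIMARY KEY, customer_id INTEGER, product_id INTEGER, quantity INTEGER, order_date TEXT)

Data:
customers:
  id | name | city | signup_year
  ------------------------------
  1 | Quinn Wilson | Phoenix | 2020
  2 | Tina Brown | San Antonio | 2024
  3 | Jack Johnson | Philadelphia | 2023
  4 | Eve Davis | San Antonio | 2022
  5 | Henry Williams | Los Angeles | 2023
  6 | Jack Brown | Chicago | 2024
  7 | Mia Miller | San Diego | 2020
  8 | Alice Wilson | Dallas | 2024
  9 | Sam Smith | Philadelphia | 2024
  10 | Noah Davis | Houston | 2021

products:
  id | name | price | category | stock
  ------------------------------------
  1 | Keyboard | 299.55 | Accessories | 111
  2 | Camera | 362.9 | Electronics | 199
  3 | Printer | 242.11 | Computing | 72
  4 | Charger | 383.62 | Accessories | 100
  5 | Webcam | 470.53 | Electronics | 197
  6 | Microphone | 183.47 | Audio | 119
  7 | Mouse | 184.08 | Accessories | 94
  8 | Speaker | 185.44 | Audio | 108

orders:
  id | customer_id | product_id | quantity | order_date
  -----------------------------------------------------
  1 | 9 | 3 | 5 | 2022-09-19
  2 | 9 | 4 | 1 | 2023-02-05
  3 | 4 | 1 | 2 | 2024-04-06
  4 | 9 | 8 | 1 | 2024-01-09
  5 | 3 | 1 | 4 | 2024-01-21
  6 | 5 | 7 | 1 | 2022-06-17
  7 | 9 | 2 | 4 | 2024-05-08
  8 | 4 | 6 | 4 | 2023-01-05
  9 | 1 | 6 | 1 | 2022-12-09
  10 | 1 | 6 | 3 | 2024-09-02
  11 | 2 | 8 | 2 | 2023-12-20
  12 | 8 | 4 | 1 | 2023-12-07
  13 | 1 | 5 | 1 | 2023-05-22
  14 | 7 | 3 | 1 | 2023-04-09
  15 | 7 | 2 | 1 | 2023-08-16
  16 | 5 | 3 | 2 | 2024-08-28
SELECT city, COUNT(*) AS n FROM customers GROUP BY city HAVING COUNT(*) >= 3

Execution result:
(no rows)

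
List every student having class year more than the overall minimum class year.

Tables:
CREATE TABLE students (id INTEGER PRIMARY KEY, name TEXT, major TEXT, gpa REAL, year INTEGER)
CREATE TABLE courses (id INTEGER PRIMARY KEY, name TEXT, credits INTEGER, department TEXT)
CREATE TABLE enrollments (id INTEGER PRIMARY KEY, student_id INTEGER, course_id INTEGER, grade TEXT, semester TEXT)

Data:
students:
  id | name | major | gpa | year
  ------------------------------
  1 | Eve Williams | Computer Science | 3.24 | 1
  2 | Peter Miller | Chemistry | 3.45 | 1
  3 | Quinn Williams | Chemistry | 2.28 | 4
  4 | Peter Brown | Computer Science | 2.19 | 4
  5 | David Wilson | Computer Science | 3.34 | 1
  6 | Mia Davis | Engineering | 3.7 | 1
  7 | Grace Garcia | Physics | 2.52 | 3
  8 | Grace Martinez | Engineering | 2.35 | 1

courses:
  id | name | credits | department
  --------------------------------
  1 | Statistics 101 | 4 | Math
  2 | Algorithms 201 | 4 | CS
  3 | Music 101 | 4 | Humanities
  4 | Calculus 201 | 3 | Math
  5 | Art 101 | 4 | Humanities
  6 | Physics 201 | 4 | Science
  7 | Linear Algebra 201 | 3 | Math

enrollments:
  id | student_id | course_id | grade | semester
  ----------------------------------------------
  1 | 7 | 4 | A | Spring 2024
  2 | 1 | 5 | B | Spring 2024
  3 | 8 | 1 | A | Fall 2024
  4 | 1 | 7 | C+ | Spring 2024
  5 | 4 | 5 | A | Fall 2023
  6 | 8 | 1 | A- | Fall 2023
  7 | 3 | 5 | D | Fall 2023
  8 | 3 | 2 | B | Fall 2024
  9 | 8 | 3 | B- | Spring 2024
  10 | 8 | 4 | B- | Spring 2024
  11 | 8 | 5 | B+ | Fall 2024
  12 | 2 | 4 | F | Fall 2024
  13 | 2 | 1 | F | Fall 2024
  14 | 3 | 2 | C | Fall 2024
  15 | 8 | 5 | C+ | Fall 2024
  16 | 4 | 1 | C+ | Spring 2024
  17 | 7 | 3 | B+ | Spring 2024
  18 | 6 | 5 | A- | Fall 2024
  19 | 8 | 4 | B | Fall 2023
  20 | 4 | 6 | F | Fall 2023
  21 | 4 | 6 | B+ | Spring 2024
SELECT name, year FROM students WHERE year > (SELECT MIN(year) FROM students)

Execution result:
name | year
Quinn Williams | 4
Peter Brown | 4
Grace Garcia | 3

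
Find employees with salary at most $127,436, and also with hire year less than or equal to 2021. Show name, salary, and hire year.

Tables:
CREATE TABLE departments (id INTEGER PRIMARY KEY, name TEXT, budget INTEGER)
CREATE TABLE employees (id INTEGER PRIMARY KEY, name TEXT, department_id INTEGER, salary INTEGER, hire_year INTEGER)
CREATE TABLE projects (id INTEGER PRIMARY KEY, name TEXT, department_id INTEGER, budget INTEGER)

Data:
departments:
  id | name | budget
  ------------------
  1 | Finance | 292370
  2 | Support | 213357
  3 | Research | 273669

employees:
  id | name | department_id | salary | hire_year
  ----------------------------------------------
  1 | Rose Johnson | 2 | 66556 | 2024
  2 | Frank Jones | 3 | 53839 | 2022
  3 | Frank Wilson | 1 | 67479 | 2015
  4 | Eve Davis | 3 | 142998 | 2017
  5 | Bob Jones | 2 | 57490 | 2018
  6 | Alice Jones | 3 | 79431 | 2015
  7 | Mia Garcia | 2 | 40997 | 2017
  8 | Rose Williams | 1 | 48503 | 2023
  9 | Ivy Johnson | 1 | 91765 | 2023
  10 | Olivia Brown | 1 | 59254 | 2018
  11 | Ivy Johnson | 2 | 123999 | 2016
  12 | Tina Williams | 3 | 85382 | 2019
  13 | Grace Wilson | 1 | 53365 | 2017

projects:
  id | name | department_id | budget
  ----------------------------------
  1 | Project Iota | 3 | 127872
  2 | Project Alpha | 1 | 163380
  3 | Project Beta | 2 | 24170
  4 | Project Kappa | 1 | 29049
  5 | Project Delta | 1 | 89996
SELECT name, salary, hire_year FROM employees WHERE salary <= 127436 AND hire_year <= 2021

Execution result:
name | salary | hire_year
Frank Wilson | 67479 | 2015
Bob Jones | 57490 | 2018
Alice Jones | 79431 | 2015
Mia Garcia | 40997 | 2017
Olivia Brown | 59254 | 2018
Ivy Johnson | 123999 | 2016
Tina Williams | 85382 | 2019
Grace Wilson | 53365 | 2017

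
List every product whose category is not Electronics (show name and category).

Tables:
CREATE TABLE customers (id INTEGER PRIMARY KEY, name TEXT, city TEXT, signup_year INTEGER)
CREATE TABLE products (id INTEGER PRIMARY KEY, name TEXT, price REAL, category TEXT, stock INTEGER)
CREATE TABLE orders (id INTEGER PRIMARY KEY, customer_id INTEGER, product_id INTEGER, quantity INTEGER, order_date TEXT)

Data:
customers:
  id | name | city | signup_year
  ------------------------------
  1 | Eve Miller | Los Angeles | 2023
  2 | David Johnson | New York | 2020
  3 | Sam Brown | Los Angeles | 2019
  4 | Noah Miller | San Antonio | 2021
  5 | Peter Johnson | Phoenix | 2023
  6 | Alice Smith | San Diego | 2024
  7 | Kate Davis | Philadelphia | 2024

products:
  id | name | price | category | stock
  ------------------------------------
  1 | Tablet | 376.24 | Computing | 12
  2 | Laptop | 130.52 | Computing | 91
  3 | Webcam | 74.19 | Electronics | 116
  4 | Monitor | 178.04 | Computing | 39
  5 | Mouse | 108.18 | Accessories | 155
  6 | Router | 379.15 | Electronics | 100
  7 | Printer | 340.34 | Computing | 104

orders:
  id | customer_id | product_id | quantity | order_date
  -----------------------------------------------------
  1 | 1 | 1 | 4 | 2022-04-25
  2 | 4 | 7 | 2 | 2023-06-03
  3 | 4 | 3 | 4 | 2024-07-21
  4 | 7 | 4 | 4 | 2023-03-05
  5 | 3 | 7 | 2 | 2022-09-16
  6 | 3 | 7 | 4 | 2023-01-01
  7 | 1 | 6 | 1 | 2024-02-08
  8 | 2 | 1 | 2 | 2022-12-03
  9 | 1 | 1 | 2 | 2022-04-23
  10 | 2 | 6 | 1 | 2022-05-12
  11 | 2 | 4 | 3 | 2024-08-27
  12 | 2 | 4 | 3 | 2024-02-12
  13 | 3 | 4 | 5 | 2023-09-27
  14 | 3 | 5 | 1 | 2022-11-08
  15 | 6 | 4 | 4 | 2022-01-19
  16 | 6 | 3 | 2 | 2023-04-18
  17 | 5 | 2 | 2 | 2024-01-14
SELECT name, category FROM products WHERE category <> 'Electronics'

Execution result:
name | category
Tablet | Computing
Laptop | Computing
Monitor | Computing
Mouse | Accessories
Printer | Computing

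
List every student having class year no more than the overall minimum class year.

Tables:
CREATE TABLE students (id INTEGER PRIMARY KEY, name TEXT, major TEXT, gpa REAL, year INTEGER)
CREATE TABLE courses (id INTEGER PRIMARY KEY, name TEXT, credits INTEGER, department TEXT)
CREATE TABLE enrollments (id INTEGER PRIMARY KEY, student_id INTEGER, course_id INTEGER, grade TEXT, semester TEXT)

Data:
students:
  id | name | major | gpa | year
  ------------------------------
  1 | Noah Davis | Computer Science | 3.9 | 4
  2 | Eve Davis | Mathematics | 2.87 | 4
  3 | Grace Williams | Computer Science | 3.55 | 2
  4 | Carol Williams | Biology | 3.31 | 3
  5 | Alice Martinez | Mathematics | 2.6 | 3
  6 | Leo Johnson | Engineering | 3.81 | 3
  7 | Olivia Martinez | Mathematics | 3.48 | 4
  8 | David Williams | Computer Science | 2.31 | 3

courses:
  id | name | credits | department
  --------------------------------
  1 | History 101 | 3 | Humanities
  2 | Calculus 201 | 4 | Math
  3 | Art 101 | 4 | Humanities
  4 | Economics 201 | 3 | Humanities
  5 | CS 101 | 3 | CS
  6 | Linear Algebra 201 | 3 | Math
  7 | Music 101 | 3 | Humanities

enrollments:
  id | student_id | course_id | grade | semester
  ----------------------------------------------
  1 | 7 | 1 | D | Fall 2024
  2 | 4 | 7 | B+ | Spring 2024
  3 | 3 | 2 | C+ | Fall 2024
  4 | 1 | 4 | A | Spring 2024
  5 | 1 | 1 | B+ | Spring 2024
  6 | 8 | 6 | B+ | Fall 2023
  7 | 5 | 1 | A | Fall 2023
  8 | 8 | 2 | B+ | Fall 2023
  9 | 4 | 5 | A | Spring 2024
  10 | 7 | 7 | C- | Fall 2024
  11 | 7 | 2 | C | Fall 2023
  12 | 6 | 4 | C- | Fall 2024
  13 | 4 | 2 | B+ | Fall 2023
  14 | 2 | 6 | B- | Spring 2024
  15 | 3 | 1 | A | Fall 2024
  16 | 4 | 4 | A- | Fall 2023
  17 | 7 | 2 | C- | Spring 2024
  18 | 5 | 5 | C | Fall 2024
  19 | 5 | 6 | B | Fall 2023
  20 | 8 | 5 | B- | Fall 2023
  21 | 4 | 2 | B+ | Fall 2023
SELECT name, year FROM students WHERE year <= (SELECT MIN(year) FROM students)

Execution result:
name | year
Grace Williams | 2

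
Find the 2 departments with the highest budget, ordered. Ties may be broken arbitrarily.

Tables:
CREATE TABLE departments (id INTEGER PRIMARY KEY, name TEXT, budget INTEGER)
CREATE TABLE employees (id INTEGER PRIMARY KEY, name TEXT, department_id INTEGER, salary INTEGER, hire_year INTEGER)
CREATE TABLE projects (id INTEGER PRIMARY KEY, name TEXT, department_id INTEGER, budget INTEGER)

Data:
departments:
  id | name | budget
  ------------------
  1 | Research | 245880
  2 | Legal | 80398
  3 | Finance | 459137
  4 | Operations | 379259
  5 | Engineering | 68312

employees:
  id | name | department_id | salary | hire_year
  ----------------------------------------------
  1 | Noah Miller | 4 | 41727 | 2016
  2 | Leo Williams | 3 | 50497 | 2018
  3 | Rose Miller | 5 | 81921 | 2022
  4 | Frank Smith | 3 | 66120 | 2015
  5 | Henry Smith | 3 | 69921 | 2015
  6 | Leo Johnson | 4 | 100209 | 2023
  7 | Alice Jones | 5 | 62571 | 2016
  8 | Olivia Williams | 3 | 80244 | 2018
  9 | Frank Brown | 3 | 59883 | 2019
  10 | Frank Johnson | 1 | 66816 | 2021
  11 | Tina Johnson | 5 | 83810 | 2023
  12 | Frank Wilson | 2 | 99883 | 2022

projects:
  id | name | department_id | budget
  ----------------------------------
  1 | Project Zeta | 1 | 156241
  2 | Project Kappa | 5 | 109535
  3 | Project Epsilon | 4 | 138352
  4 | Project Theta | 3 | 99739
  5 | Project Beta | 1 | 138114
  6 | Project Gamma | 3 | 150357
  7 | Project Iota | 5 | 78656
SELECT name, budget FROM departments ORDER BY budget DESC LIMIT 2

Execution result:
name | budget
Finance | 459137
Operations | 379259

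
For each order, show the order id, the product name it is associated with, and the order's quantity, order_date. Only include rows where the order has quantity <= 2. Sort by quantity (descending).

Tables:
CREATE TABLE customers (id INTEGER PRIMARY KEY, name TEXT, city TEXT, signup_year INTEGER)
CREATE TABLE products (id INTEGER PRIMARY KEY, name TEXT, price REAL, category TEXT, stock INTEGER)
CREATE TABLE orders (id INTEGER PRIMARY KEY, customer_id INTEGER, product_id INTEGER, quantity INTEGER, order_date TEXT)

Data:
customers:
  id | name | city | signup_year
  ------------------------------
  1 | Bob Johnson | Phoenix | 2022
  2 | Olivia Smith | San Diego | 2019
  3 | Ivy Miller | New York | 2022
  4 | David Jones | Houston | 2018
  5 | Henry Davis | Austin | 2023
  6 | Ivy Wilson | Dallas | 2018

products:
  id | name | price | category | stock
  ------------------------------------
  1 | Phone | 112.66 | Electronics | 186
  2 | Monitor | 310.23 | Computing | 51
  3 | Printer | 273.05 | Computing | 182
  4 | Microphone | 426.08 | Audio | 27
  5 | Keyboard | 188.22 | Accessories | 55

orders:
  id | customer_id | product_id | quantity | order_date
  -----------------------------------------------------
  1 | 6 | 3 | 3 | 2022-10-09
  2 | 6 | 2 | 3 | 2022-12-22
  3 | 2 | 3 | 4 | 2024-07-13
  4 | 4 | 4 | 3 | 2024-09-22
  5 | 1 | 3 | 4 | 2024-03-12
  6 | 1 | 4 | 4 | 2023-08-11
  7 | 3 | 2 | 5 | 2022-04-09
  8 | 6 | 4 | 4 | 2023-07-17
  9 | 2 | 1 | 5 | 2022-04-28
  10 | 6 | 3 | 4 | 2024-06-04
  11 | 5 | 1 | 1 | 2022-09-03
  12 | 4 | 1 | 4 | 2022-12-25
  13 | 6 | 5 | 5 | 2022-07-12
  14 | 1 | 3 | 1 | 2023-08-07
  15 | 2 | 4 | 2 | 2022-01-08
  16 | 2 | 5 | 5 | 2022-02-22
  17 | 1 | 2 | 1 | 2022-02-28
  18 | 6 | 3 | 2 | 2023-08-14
SELECT c.id, p.name AS product, c.quantity, c.order_date FROM orders c JOIN products p ON c.product_id = p.id WHERE c.quantity <= 2 ORDER BY c.quantity DESC

Execution result:
id | product | quantity | order_date
15 | Microphone | 2 | 2022-01-08
18 | Printer | 2 | 2023-08-14
11 | Phone | 1 | 2022-09-03
14 | Printer | 1 | 2023-08-07
17 | Monitor | 1 | 2022-02-28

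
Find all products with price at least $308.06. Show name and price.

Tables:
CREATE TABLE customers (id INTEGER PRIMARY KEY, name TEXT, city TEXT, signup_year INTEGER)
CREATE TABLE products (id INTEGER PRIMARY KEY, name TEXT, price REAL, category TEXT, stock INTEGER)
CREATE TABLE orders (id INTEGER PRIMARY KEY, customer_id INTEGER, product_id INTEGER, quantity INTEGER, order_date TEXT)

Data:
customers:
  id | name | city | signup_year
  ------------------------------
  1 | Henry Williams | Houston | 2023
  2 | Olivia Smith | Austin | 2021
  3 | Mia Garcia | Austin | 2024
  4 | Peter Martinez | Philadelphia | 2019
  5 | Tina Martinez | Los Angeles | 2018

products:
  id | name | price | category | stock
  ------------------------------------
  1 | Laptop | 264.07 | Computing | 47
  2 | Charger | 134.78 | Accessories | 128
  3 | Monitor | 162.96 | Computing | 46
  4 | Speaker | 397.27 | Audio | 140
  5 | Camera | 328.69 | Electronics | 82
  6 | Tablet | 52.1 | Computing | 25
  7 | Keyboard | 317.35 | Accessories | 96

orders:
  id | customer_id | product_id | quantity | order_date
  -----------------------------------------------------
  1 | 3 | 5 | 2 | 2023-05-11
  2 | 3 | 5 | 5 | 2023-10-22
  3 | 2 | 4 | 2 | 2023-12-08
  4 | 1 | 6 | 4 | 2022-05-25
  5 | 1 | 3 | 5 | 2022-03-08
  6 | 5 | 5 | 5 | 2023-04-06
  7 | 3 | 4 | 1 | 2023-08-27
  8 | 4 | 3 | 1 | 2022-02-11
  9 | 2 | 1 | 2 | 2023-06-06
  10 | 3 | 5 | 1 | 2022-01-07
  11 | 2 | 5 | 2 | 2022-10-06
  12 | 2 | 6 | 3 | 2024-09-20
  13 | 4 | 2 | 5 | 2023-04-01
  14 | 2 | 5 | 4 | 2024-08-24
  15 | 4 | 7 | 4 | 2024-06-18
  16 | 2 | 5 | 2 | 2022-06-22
SELECT name, price FROM products WHERE price >= 308.06

Execution result:
name | price
Speaker | 397.27
Camera | 328.69
Keyboard | 317.35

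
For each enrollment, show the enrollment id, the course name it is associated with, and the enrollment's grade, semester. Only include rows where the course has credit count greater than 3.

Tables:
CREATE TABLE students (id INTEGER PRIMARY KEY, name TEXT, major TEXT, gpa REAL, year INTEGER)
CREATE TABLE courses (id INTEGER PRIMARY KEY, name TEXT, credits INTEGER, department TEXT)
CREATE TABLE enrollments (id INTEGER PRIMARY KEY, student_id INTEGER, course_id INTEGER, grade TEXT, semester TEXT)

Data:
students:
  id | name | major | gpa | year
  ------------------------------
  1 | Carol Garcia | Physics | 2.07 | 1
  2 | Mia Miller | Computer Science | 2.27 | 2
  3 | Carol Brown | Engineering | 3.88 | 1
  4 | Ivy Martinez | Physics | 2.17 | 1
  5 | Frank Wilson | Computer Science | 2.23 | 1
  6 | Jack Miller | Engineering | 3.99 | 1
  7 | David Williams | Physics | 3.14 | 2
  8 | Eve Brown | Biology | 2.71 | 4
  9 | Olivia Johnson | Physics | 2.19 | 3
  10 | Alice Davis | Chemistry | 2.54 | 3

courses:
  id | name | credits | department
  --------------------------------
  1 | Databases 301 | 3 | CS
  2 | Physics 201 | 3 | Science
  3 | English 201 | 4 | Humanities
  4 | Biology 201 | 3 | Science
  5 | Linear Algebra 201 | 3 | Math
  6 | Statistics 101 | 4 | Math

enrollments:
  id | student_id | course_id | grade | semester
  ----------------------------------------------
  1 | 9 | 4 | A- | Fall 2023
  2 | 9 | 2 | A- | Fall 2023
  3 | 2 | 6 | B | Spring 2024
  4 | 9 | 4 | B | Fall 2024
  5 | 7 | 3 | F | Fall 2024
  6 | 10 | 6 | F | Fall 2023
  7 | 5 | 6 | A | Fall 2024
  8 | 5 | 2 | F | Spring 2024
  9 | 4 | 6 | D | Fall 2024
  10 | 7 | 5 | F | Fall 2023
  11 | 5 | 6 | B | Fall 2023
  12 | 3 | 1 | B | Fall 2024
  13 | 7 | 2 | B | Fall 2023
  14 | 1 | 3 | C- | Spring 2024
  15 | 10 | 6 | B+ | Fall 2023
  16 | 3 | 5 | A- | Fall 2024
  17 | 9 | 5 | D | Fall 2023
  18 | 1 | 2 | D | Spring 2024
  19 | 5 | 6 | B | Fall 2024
SELECT c.id, p.name AS course, c.grade, c.semester FROM enrollments c JOIN courses p ON c.course_id = p.id WHERE p.credits > 3

Execution result:
id | course | grade | semester
3 | Statistics 101 | B | Spring 2024
5 | English 201 | F | Fall 2024
6 | Statistics 101 | F | Fall 2023
7 | Statistics 101 | A | Fall 2024
9 | Statistics 101 | D | Fall 2024
11 | Statistics 101 | B | Fall 2023
14 | English 201 | C- | Spring 2024
15 | Statistics 101 | B+ | Fall 2023
19 | Statistics 101 | B | Fall 2024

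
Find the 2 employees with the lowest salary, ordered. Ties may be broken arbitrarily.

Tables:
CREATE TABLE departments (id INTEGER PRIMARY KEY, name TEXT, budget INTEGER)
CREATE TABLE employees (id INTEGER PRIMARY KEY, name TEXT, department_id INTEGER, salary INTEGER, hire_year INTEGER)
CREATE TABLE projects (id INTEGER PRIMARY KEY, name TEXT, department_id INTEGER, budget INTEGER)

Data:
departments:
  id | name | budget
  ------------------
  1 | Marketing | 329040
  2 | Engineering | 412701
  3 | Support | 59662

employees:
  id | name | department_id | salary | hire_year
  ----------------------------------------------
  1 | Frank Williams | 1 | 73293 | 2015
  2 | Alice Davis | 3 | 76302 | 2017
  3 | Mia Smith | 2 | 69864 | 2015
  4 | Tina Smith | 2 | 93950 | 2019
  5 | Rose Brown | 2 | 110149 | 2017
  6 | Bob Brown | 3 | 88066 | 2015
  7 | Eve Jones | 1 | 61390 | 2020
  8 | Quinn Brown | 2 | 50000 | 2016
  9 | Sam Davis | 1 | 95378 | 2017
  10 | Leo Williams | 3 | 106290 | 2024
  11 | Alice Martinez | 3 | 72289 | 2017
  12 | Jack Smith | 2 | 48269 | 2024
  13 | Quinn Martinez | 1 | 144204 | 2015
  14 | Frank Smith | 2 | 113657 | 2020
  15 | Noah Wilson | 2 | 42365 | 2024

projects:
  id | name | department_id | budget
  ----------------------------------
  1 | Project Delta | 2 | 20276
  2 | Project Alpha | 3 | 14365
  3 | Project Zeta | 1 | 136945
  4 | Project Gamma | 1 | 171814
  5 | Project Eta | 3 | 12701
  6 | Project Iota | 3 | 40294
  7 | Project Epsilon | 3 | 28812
SELECT name, salary FROM employees ORDER BY salary ASC LIMIT 2

Execution result:
name | salary
Noah Wilson | 42365
Jack Smith | 48269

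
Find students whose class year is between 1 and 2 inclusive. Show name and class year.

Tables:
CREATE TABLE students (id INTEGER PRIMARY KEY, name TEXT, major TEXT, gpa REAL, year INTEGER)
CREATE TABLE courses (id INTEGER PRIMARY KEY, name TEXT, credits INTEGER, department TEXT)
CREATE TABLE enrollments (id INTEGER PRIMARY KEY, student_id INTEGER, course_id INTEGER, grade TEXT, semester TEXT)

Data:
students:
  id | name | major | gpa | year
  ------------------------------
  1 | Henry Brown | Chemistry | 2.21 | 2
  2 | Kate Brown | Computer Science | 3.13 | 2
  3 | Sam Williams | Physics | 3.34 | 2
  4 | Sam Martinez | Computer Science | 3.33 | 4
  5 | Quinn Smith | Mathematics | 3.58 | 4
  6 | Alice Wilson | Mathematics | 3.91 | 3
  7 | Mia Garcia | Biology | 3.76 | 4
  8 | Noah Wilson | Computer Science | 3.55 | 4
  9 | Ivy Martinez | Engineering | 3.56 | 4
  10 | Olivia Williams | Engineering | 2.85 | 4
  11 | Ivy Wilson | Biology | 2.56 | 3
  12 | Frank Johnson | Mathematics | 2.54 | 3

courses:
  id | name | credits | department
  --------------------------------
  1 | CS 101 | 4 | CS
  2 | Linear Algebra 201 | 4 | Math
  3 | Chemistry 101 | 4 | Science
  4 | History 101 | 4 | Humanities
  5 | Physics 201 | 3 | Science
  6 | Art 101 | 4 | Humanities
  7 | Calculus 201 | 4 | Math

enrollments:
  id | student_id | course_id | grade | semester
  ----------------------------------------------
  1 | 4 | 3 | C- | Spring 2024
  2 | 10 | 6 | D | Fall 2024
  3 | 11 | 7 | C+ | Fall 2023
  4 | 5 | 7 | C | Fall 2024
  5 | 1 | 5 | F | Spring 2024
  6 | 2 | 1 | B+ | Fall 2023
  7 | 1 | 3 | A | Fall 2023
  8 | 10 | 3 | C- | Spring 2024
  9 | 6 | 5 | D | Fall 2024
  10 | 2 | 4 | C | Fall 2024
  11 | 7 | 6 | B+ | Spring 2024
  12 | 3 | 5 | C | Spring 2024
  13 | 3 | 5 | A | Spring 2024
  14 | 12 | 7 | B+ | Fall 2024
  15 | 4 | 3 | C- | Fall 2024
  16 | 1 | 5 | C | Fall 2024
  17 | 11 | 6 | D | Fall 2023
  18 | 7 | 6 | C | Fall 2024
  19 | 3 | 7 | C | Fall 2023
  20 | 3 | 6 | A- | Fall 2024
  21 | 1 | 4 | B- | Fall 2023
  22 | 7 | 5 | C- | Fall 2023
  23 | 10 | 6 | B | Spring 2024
SELECT name, year FROM students WHERE year BETWEEN 1 AND 2

Execution result:
name | year
Henry Brown | 2
Kate Brown | 2
Sam Williams | 2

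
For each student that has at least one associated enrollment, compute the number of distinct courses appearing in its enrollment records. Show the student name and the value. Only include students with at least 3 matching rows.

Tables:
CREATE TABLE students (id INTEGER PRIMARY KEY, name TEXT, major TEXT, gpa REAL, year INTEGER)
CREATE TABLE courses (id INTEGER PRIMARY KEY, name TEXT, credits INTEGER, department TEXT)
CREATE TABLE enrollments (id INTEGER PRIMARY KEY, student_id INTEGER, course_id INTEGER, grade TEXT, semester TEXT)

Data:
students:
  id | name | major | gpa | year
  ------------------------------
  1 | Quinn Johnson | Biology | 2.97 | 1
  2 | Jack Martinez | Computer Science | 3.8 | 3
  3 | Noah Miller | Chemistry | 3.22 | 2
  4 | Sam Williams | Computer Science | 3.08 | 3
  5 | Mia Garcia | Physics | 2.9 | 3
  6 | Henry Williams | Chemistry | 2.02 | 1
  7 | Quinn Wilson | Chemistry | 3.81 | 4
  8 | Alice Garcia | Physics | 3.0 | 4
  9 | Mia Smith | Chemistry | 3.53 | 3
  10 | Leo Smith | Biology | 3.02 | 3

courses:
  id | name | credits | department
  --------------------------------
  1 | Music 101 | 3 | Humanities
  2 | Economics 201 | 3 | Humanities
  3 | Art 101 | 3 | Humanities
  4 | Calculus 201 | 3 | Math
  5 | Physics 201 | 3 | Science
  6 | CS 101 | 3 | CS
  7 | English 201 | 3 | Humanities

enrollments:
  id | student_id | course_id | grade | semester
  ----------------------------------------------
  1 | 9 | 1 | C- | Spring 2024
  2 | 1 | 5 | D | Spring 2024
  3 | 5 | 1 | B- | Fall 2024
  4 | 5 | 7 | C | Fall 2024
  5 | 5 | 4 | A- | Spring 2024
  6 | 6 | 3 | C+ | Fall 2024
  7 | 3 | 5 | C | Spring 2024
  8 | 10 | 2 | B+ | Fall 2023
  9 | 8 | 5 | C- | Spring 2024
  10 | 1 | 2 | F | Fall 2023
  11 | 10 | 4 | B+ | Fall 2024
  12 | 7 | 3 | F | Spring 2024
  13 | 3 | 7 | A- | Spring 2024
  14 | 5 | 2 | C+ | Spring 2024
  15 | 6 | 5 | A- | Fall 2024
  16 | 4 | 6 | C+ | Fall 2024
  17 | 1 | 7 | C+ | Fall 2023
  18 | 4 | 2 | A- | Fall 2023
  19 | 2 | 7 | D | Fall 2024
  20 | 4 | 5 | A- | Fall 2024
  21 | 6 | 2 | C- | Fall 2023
SELECT p.name, COUNT(DISTINCT c.course_id) AS distinct_course_count FROM enrollments c JOIN students p ON c.student_id = p.id GROUP BY p.id, p.name HAVING COUNT(*) >= 3

Execution result:
name | distinct_course_count
Quinn Johnson | 3
Sam Williams | 3
Mia Garcia | 4
Henry Williams | 3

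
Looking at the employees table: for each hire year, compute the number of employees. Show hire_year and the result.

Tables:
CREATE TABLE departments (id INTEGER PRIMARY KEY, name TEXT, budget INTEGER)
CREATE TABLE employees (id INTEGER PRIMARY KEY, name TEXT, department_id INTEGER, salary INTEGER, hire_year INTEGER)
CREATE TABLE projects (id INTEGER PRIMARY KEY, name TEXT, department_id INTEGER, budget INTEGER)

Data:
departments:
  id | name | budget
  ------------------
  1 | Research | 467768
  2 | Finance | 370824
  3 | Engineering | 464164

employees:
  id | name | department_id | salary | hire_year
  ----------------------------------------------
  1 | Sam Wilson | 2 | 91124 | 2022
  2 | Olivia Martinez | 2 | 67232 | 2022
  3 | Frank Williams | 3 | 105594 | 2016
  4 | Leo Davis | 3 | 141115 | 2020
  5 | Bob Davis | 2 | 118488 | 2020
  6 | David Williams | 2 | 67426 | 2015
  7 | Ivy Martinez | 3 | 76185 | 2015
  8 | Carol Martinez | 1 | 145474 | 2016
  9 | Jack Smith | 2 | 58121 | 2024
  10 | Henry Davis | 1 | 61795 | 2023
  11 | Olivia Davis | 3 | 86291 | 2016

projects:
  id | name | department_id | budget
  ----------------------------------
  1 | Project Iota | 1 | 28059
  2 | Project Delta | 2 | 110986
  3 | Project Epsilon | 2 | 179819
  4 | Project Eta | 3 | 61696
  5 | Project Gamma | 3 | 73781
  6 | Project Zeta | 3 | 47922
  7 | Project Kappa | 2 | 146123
SELECT hire_year, COUNT(*) AS n FROM employees GROUP BY hire_year

Execution result:
hire_year | n
2015 | 2
2016 | 3
2020 | 2
2022 | 2
2023 | 1
2024 | 1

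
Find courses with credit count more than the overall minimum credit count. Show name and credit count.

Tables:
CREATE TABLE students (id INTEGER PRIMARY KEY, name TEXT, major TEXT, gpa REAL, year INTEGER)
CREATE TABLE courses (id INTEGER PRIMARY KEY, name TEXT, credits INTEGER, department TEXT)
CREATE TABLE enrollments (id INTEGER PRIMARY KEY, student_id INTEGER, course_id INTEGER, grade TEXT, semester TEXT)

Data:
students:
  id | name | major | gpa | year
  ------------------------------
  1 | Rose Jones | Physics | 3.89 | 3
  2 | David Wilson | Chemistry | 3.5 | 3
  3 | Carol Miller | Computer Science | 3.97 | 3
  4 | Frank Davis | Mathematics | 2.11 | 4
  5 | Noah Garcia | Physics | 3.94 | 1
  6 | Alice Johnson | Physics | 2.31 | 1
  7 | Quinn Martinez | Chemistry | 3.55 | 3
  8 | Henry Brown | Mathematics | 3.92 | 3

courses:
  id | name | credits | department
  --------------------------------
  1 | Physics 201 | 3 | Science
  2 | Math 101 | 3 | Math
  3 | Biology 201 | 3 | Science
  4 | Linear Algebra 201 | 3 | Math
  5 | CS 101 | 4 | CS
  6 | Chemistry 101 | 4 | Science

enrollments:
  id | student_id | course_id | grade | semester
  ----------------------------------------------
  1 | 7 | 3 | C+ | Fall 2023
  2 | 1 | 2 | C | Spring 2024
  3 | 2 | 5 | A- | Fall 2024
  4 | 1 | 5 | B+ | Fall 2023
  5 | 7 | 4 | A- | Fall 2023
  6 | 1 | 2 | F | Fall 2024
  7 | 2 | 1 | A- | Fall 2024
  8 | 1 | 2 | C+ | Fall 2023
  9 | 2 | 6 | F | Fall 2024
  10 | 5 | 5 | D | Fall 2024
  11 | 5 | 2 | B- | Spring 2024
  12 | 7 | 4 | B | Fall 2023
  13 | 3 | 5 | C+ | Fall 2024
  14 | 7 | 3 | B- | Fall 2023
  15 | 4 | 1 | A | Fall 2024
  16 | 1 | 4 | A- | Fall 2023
SELECT name, credits FROM courses WHERE credits > (SELECT MIN(credits) FROM courses)

Execution result:
name | credits
CS 101 | 4
Chemistry 101 | 4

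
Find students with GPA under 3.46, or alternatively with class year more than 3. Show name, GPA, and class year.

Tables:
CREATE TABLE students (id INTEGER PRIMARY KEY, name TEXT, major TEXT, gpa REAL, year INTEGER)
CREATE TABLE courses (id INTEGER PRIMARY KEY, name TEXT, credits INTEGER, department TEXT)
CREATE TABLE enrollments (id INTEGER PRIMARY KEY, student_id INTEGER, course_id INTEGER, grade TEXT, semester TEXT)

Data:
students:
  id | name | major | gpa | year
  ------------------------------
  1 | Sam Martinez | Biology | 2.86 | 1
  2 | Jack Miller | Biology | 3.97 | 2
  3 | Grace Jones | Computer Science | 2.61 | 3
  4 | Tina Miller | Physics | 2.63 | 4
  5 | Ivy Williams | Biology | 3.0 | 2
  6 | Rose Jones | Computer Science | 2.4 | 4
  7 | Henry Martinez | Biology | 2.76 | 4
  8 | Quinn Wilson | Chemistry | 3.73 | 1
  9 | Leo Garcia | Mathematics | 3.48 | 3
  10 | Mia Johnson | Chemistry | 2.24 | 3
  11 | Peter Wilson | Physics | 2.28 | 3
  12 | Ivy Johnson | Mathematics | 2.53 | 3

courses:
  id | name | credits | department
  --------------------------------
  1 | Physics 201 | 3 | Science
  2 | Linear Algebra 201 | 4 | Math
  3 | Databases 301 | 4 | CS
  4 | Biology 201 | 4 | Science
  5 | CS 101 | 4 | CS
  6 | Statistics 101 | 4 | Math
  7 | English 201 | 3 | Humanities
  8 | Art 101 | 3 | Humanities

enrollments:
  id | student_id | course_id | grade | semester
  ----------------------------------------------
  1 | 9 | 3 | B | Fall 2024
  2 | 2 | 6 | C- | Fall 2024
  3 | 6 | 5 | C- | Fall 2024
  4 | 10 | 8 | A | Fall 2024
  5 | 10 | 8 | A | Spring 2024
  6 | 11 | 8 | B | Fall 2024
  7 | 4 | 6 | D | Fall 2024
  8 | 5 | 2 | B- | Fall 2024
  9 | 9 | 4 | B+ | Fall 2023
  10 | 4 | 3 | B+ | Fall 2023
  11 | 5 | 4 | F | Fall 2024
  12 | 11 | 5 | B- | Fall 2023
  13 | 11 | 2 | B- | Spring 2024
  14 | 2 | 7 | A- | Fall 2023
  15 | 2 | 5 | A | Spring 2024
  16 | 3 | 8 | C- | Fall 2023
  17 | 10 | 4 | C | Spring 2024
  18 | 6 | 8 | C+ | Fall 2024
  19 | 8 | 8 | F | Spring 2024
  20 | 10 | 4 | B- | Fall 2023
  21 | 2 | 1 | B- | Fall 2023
SELECT name, gpa, year FROM students WHERE gpa < 3.46 OR year > 3

Execution result:
name | gpa | year
Sam Martinez | 2.86 | 1
Grace Jones | 2.61 | 3
Tina Miller | 2.63 | 4
Ivy Williams | 3.00 | 2
Rose Jones | 2.40 | 4
Henry Martinez | 2.76 | 4
Mia Johnson | 2.24 | 3
Peter Wilson | 2.28 | 3
Ivy Johnson | 2.53 | 3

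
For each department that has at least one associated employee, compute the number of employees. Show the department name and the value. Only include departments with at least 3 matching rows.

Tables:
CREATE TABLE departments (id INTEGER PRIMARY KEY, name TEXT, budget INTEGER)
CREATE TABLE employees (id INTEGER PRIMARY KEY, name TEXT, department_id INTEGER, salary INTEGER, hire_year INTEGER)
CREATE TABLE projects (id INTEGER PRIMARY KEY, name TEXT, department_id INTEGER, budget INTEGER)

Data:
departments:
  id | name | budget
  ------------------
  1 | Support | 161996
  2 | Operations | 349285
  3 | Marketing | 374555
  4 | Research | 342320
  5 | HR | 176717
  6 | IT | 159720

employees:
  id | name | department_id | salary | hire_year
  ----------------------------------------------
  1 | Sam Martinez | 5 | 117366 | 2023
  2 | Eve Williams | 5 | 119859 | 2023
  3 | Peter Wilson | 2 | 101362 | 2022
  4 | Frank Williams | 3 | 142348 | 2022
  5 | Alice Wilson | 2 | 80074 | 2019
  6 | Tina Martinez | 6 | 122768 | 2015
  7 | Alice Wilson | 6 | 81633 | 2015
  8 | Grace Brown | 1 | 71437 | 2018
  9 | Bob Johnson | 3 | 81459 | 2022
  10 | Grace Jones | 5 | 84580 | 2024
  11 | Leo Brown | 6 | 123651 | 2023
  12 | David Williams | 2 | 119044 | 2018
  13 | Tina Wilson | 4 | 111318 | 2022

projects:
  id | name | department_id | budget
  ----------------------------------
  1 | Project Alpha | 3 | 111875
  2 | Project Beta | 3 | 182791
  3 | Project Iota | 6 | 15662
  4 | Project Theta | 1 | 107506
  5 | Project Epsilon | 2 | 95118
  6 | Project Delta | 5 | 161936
SELECT p.name, COUNT(*) AS n FROM employees c JOIN departments p ON c.department_id = p.id GROUP BY p.id, p.name HAVING COUNT(*) >= 3

Execution result:
name | n
Operations | 3
HR | 3
IT | 3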